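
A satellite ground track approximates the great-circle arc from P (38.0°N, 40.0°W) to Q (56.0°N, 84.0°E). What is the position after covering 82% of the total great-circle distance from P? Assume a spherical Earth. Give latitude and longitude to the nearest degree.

≈ (64°N, 63°E)

Convert each endpoint to a unit vector on the sphere (x = cos φ cos λ, y = cos φ sin λ, z = sin φ).
The central angle between the endpoints is δ = arccos(p₁·p₂) ≈ 1.304 rad (74.7°).
Interpolate at f = 0.82 with slerp weights a = sin((1−f)δ)/sin δ ≈ 0.241, b = sin(fδ)/sin δ ≈ 0.909.
p = a·p₁ + b·p₂ ≈ (0.199, 0.383, 0.902); φ = arcsin(p_z) ≈ 64.42°, λ = atan2(p_y, p_x) ≈ 62.61°.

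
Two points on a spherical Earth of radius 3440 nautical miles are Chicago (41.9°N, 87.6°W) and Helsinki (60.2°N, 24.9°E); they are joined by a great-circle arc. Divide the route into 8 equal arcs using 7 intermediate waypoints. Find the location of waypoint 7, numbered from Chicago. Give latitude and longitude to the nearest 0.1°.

Convert each endpoint to a unit vector on the sphere (x = cos φ cos λ, y = cos φ sin λ, z = sin φ).
The central angle between the endpoints is δ = arccos(p₁·p₂) ≈ 1.117 rad (64.0°).
Interpolate at f = 7/8 with slerp weights a = sin((1−f)δ)/sin δ ≈ 0.155, b = sin(fδ)/sin δ ≈ 0.922.
p = a·p₁ + b·p₂ ≈ (0.421, 0.078, 0.904); φ = arcsin(p_z) ≈ 64.67°, λ = atan2(p_y, p_x) ≈ 10.48°.

≈ 64.7°N, 10.5°E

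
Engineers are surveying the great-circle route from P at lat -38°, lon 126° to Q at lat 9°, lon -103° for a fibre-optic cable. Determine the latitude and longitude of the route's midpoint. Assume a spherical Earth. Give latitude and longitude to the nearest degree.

Convert each endpoint to a unit vector on the sphere (x = cos φ cos λ, y = cos φ sin λ, z = sin φ).
The central angle between the endpoints is δ = arccos(p₁·p₂) ≈ 2.223 rad (127.4°).
Interpolate at f = 1/2 with slerp weights a = sin((1−f)δ)/sin δ ≈ 1.128, b = sin(fδ)/sin δ ≈ 1.128.
p = a·p₁ + b·p₂ ≈ (-0.773, -0.366, -0.518); φ = arcsin(p_z) ≈ -31.19°, λ = atan2(p_y, p_x) ≈ -154.64°.

≈ lat -31°, lon -155°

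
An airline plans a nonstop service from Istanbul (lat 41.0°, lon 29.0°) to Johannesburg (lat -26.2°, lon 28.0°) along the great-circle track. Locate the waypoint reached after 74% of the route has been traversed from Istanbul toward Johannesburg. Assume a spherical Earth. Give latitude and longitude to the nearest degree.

≈ lat -9°, lon 28°

The haversine formula gives a central angle δ ≈ 1.173 rad (67.2°) between the endpoints.
Interpolate at f = 0.74 with slerp weights a = sin((1−f)δ)/sin δ ≈ 0.326, b = sin(fδ)/sin δ ≈ 0.828.
p = a·p₁ + b·p₂ ≈ (0.871, 0.468, -0.152); φ = arcsin(p_z) ≈ -8.73°, λ = atan2(p_y, p_x) ≈ 28.25°.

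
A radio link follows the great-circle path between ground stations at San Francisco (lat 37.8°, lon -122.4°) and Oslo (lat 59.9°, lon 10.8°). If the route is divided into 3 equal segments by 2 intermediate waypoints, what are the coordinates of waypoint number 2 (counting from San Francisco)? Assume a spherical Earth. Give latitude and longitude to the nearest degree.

Write both endpoints as unit vectors p₁, p₂ with components (cos φ cos λ, cos φ sin λ, sin φ).
The central angle between the endpoints is δ = arccos(p₁·p₂) ≈ 1.309 rad (75.0°).
Interpolate at f = 2/3 with slerp weights a = sin((1−f)δ)/sin δ ≈ 0.437, b = sin(fδ)/sin δ ≈ 0.793.
p = a·p₁ + b·p₂ ≈ (0.205, -0.217, 0.954); φ = arcsin(p_z) ≈ 72.60°, λ = atan2(p_y, p_x) ≈ -46.61°.

≈ lat 73°, lon -47°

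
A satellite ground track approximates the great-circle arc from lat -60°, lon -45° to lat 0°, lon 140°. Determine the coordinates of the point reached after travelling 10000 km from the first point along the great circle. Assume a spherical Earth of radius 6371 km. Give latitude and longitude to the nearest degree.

≈ lat -30°, lon 142°

Convert each endpoint to a unit vector on the sphere (x = cos φ cos λ, y = cos φ sin λ, z = sin φ).
The central angle between the endpoints is δ = arccos(p₁·p₂) ≈ 2.092 rad (119.9°). The total great-circle distance is δ·R ≈ 2.092 × 6371 ≈ 13329 km, so the target fraction is f = 10000/13329 ≈ 0.750.
Interpolate at f ≈ 0.750 with slerp weights a = sin((1−f)δ)/sin δ ≈ 0.576, b = sin(fδ)/sin δ ≈ 1.153.
p = a·p₁ + b·p₂ ≈ (-0.680, 0.538, -0.498); φ = arcsin(p_z) ≈ -29.90°, λ = atan2(p_y, p_x) ≈ 141.66°.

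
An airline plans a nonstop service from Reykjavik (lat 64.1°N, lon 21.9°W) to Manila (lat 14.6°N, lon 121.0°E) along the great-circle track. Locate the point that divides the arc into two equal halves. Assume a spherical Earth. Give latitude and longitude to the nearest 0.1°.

The haversine formula gives a central angle δ ≈ 1.681 rad (96.3°) between the endpoints.
Interpolate at f = 1/2 with slerp weights a = sin((1−f)δ)/sin δ ≈ 0.750, b = sin(fδ)/sin δ ≈ 0.750.
p = a·p₁ + b·p₂ ≈ (-0.070, 0.500, 0.863); φ = arcsin(p_z) ≈ 59.70°, λ = atan2(p_y, p_x) ≈ 97.95°.

≈ lat 59.7°N, lon 98.0°E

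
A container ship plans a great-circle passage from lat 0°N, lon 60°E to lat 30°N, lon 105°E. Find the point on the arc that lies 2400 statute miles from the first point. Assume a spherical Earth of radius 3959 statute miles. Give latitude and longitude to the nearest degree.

≈ lat 21°N, lon 88°E

Write both endpoints as unit vectors p₁, p₂ with components (cos φ cos λ, cos φ sin λ, sin φ).
The central angle between the endpoints is δ = arccos(p₁·p₂) ≈ 0.912 rad (52.2°). The total great-circle distance is δ·R ≈ 0.912 × 3959 ≈ 3610 mi, so the target fraction is f = 2400/3610 ≈ 0.665.
Interpolate at f ≈ 0.665 with slerp weights a = sin((1−f)δ)/sin δ ≈ 0.380, b = sin(fδ)/sin δ ≈ 0.721.
p = a·p₁ + b·p₂ ≈ (0.029, 0.932, 0.360); φ = arcsin(p_z) ≈ 21.12°, λ = atan2(p_y, p_x) ≈ 88.24°.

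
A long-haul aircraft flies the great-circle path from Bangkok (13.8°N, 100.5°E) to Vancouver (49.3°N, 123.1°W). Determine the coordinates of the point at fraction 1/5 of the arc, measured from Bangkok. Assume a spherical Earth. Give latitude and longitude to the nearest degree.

Write both endpoints as unit vectors p₁, p₂ with components (cos φ cos λ, cos φ sin λ, sin φ).
The central angle between the endpoints is δ = arccos(p₁·p₂) ≈ 1.852 rad (106.1°).
Interpolate at f = 1/5 with slerp weights a = sin((1−f)δ)/sin δ ≈ 1.037, b = sin(fδ)/sin δ ≈ 0.377.
p = a·p₁ + b·p₂ ≈ (-0.318, 0.784, 0.533); φ = arcsin(p_z) ≈ 32.21°, λ = atan2(p_y, p_x) ≈ 112.05°.

≈ (32°N, 112°E)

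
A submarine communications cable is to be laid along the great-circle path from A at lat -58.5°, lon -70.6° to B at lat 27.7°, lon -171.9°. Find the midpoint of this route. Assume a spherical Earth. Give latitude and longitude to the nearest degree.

≈ lat -23°, lon -139°

The haversine formula gives a central angle δ ≈ 2.079 rad (119.1°) between the endpoints.
Interpolate at f = 1/2 with slerp weights a = sin((1−f)δ)/sin δ ≈ 0.987, b = sin(fδ)/sin δ ≈ 0.987.
p = a·p₁ + b·p₂ ≈ (-0.694, -0.610, -0.383); φ = arcsin(p_z) ≈ -22.51°, λ = atan2(p_y, p_x) ≈ -138.70°.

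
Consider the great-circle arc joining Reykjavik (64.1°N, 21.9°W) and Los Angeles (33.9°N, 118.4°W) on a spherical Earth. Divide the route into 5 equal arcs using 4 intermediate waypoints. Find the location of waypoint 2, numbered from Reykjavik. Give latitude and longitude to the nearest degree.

≈ 62°N, 79°W

Write both endpoints as unit vectors p₁, p₂ with components (cos φ cos λ, cos φ sin λ, sin φ).
The central angle between the endpoints is δ = arccos(p₁·p₂) ≈ 1.092 rad (62.6°).
Interpolate at f = 2/5 with slerp weights a = sin((1−f)δ)/sin δ ≈ 0.687, b = sin(fδ)/sin δ ≈ 0.477.
p = a·p₁ + b·p₂ ≈ (0.090, -0.460, 0.883); φ = arcsin(p_z) ≈ 62.06°, λ = atan2(p_y, p_x) ≈ -78.92°.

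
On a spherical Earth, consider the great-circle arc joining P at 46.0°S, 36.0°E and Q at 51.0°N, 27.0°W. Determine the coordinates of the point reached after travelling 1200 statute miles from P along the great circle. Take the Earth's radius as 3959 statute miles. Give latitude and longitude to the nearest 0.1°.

Convert each endpoint to a unit vector on the sphere (x = cos φ cos λ, y = cos φ sin λ, z = sin φ).
The central angle between the endpoints is δ = arccos(p₁·p₂) ≈ 1.940 rad (111.1°). The total great-circle distance is δ·R ≈ 1.940 × 3959 ≈ 7679 mi, so the target fraction is f = 1200/7679 ≈ 0.156.
Interpolate at f ≈ 0.156 with slerp weights a = sin((1−f)δ)/sin δ ≈ 1.070, b = sin(fδ)/sin δ ≈ 0.320.
p = a·p₁ + b·p₂ ≈ (0.781, 0.345, -0.521); φ = arcsin(p_z) ≈ -31.39°, λ = atan2(p_y, p_x) ≈ 23.87°.

≈ 31.4°S, 23.9°E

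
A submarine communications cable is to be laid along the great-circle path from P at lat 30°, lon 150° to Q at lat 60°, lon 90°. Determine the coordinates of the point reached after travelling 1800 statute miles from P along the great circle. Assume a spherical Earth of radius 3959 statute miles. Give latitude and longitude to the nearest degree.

From cos δ = sin φ₁ sin φ₂ + cos φ₁ cos φ₂ cos Δλ, the central angle is δ ≈ 0.864 rad (49.5°). The total great-circle distance is δ·R ≈ 0.864 × 3959 ≈ 3420 mi, so the target fraction is f = 1800/3420 ≈ 0.526.
Interpolate at f ≈ 0.526 with slerp weights a = sin((1−f)δ)/sin δ ≈ 0.523, b = sin(fδ)/sin δ ≈ 0.578.
p = a·p₁ + b·p₂ ≈ (-0.392, 0.515, 0.762); φ = arcsin(p_z) ≈ 49.63°, λ = atan2(p_y, p_x) ≈ 127.29°.

≈ lat 50°, lon 127°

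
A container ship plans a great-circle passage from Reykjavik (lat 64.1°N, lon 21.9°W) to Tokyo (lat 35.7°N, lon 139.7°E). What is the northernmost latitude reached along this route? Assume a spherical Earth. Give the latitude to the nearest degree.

The great circle lies in the plane with unit normal n̂ = (p₁ × p₂)/|p₁ × p₂|.
Here n̂_z ≈ +0.114; the vertex latitude is φ_max = arccos|n̂_z| ≈ 83.5°.
Check via Clairaut: cos φ_max = |cos φ₁| · sin C = cos(64.1°)·sin(15.1°) ≈ 0.114, again giving ≈ 83.5°.

≈ 83°N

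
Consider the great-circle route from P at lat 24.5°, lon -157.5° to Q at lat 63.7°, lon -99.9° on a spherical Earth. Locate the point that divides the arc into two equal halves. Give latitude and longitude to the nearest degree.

From cos δ = sin φ₁ sin φ₂ + cos φ₁ cos φ₂ cos Δλ, the central angle is δ ≈ 0.942 rad (54.0°).
Interpolate at f = 1/2 with slerp weights a = sin((1−f)δ)/sin δ ≈ 0.561, b = sin(fδ)/sin δ ≈ 0.561.
p = a·p₁ + b·p₂ ≈ (-0.515, -0.440, 0.736); φ = arcsin(p_z) ≈ 47.37°, λ = atan2(p_y, p_x) ≈ -139.44°.

≈ lat 47°, lon -139°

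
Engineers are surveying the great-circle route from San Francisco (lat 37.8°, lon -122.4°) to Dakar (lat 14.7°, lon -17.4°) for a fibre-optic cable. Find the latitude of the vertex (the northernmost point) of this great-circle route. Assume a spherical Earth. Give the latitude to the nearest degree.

≈ 42°

The great circle lies in the plane with unit normal n̂ = (p₁ × p₂)/|p₁ × p₂|.
Here n̂_z ≈ +0.739; the vertex latitude is φ_max = arccos|n̂_z| ≈ 42.4°.
Check via Clairaut: cos φ_max = |cos φ₁| · sin C = cos(37.8°)·sin(69.3°) ≈ 0.739, again giving ≈ 42.4°.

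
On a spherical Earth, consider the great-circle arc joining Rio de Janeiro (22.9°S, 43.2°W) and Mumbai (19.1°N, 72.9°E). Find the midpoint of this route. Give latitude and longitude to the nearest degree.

Write both endpoints as unit vectors p₁, p₂ with components (cos φ cos λ, cos φ sin λ, sin φ).
The central angle between the endpoints is δ = arccos(p₁·p₂) ≈ 2.106 rad (120.7°).
Interpolate at f = 1/2 with slerp weights a = sin((1−f)δ)/sin δ ≈ 1.010, b = sin(fδ)/sin δ ≈ 1.010.
p = a·p₁ + b·p₂ ≈ (0.959, 0.275, -0.063); φ = arcsin(p_z) ≈ -3.59°, λ = atan2(p_y, p_x) ≈ 16.02°.

≈ 4°S, 16°E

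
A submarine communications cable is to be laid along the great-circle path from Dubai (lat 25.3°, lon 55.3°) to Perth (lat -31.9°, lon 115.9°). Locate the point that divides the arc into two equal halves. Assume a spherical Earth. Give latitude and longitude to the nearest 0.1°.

≈ lat -3.8°, lon 84.5°

Convert each endpoint to a unit vector on the sphere (x = cos φ cos λ, y = cos φ sin λ, z = sin φ).
The central angle between the endpoints is δ = arccos(p₁·p₂) ≈ 1.419 rad (81.3°).
Interpolate at f = 1/2 with slerp weights a = sin((1−f)δ)/sin δ ≈ 0.659, b = sin(fδ)/sin δ ≈ 0.659.
p = a·p₁ + b·p₂ ≈ (0.095, 0.993, -0.067); φ = arcsin(p_z) ≈ -3.82°, λ = atan2(p_y, p_x) ≈ 84.55°.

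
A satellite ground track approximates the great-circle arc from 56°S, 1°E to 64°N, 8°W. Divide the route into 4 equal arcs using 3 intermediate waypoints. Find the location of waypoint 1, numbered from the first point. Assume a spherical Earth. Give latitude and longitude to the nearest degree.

≈ 26°S, 2°W

Convert each endpoint to a unit vector on the sphere (x = cos φ cos λ, y = cos φ sin λ, z = sin φ).
The central angle between the endpoints is δ = arccos(p₁·p₂) ≈ 2.098 rad (120.2°).
Interpolate at f = 1/4 with slerp weights a = sin((1−f)δ)/sin δ ≈ 1.157, b = sin(fδ)/sin δ ≈ 0.579.
p = a·p₁ + b·p₂ ≈ (0.898, -0.024, -0.438); φ = arcsin(p_z) ≈ -26.01°, λ = atan2(p_y, p_x) ≈ -1.53°.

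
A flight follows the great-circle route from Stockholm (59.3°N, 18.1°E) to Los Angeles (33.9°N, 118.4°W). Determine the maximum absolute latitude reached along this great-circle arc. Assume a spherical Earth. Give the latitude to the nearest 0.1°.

The great circle lies in the plane with unit normal n̂ = (p₁ × p₂)/|p₁ × p₂|.
Here n̂_z ≈ -0.296; the vertex latitude is φ_max = arccos|n̂_z| ≈ 72.8°.
Check via Clairaut: cos φ_max = |cos φ₁| · sin C = cos(59.3°)·sin(35.5°) ≈ 0.296, again giving ≈ 72.8°.

≈ 72.8°N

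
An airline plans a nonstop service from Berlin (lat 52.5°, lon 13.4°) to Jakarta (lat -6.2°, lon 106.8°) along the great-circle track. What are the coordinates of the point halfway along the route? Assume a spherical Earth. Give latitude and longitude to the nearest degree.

≈ lat 31°, lon 74°

Write both endpoints as unit vectors p₁, p₂ with components (cos φ cos λ, cos φ sin λ, sin φ).
The central angle between the endpoints is δ = arccos(p₁·p₂) ≈ 1.693 rad (97.0°).
Interpolate at f = 1/2 with slerp weights a = sin((1−f)δ)/sin δ ≈ 0.754, b = sin(fδ)/sin δ ≈ 0.754.
p = a·p₁ + b·p₂ ≈ (0.230, 0.824, 0.517); φ = arcsin(p_z) ≈ 31.14°, λ = atan2(p_y, p_x) ≈ 74.41°.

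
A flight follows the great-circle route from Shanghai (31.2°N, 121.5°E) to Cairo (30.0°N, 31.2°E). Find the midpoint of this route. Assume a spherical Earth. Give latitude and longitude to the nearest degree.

≈ (40°N, 76°E)

Convert each endpoint to a unit vector on the sphere (x = cos φ cos λ, y = cos φ sin λ, z = sin φ).
The central angle between the endpoints is δ = arccos(p₁·p₂) ≈ 1.313 rad (75.2°).
Interpolate at f = 1/2 with slerp weights a = sin((1−f)δ)/sin δ ≈ 0.631, b = sin(fδ)/sin δ ≈ 0.631.
p = a·p₁ + b·p₂ ≈ (0.185, 0.743, 0.643); φ = arcsin(p_z) ≈ 39.98°, λ = atan2(p_y, p_x) ≈ 75.99°.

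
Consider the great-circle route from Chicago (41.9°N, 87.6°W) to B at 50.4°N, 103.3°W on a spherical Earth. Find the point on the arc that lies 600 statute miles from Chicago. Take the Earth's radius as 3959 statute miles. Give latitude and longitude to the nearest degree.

The haversine formula gives a central angle δ ≈ 0.240 rad (13.8°) between the endpoints. The total great-circle distance is δ·R ≈ 0.240 × 3959 ≈ 951 mi, so the target fraction is f = 600/951 ≈ 0.631.
Interpolate at f ≈ 0.631 with slerp weights a = sin((1−f)δ)/sin δ ≈ 0.372, b = sin(fδ)/sin δ ≈ 0.635.
p = a·p₁ + b·p₂ ≈ (-0.082, -0.670, 0.738); φ = arcsin(p_z) ≈ 47.52°, λ = atan2(p_y, p_x) ≈ -96.93°.

≈ 48°N, 97°W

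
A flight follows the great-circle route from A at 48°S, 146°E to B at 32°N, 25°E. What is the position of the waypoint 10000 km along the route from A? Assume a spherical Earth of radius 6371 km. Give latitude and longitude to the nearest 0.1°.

≈ 1.5°N, 57.8°E

Convert each endpoint to a unit vector on the sphere (x = cos φ cos λ, y = cos φ sin λ, z = sin φ).
The central angle between the endpoints is δ = arccos(p₁·p₂) ≈ 2.327 rad (133.3°). The total great-circle distance is δ·R ≈ 2.327 × 6371 ≈ 14824 km, so the target fraction is f = 10000/14824 ≈ 0.675.
Interpolate at f ≈ 0.675 with slerp weights a = sin((1−f)δ)/sin δ ≈ 0.944, b = sin(fδ)/sin δ ≈ 1.374.
p = a·p₁ + b·p₂ ≈ (0.533, 0.846, 0.027); φ = arcsin(p_z) ≈ 1.53°, λ = atan2(p_y, p_x) ≈ 57.80°.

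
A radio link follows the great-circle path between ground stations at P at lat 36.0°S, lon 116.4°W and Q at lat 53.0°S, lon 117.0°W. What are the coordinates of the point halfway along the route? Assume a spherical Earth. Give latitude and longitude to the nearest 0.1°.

Convert each endpoint to a unit vector on the sphere (x = cos φ cos λ, y = cos φ sin λ, z = sin φ).
The central angle between the endpoints is δ = arccos(p₁·p₂) ≈ 0.297 rad (17.0°).
Interpolate at f = 1/2 with slerp weights a = sin((1−f)δ)/sin δ ≈ 0.506, b = sin(fδ)/sin δ ≈ 0.506.
p = a·p₁ + b·p₂ ≈ (-0.320, -0.637, -0.701); φ = arcsin(p_z) ≈ -44.50°, λ = atan2(p_y, p_x) ≈ -116.66°.

≈ lat 44.5°S, lon 116.7°W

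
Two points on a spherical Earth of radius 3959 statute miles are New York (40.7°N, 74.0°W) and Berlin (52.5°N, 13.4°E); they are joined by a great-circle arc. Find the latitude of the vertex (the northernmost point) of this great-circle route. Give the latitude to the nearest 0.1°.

≈ 56.8°N

The great circle lies in the plane with unit normal n̂ = (p₁ × p₂)/|p₁ × p₂|.
Here n̂_z ≈ +0.547; the vertex latitude is φ_max = arccos|n̂_z| ≈ 56.8°.
Check via Clairaut: cos φ_max = |cos φ₁| · sin C = cos(40.7°)·sin(46.2°) ≈ 0.547, again giving ≈ 56.8°.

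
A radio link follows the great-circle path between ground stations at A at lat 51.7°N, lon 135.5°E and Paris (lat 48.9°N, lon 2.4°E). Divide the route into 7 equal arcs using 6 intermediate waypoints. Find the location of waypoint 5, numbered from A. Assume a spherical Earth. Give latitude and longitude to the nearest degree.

≈ lat 65°N, lon 26°E

Write both endpoints as unit vectors p₁, p₂ with components (cos φ cos λ, cos φ sin λ, sin φ).
The central angle between the endpoints is δ = arccos(p₁·p₂) ≈ 1.252 rad (71.8°).
Interpolate at f = 5/7 with slerp weights a = sin((1−f)δ)/sin δ ≈ 0.369, b = sin(fδ)/sin δ ≈ 0.821.
p = a·p₁ + b·p₂ ≈ (0.376, 0.183, 0.908); φ = arcsin(p_z) ≈ 65.27°, λ = atan2(p_y, p_x) ≈ 25.91°.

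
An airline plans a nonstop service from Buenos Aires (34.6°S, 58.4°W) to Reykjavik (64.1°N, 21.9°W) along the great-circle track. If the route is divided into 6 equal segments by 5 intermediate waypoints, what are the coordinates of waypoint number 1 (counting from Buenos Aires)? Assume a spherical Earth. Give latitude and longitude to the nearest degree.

The haversine formula gives a central angle δ ≈ 1.794 rad (102.8°) between the endpoints.
Interpolate at f = 1/6 with slerp weights a = sin((1−f)δ)/sin δ ≈ 1.023, b = sin(fδ)/sin δ ≈ 0.302.
p = a·p₁ + b·p₂ ≈ (0.564, -0.766, -0.309); φ = arcsin(p_z) ≈ -17.99°, λ = atan2(p_y, p_x) ≈ -53.67°.

≈ (18°S, 54°W)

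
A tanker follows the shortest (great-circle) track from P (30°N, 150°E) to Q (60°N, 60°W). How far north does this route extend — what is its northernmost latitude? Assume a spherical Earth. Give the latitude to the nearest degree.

≈ 77°N

The great circle lies in the plane with unit normal n̂ = (p₁ × p₂)/|p₁ × p₂|.
Here n̂_z ≈ +0.217; the vertex latitude is φ_max = arccos|n̂_z| ≈ 77.5°.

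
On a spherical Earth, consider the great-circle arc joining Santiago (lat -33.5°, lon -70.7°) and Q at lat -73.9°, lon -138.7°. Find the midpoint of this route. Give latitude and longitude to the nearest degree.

Convert each endpoint to a unit vector on the sphere (x = cos φ cos λ, y = cos φ sin λ, z = sin φ).
The central angle between the endpoints is δ = arccos(p₁·p₂) ≈ 0.906 rad (51.9°).
Interpolate at f = 1/2 with slerp weights a = sin((1−f)δ)/sin δ ≈ 0.556, b = sin(fδ)/sin δ ≈ 0.556.
p = a·p₁ + b·p₂ ≈ (0.037, -0.539, -0.841); φ = arcsin(p_z) ≈ -57.27°, λ = atan2(p_y, p_x) ≈ -86.03°.

≈ lat -57°, lon -86°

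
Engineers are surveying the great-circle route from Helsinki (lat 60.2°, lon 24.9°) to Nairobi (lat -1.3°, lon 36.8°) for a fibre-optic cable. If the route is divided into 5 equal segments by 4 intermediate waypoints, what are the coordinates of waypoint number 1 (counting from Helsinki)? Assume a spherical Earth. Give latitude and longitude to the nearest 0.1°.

≈ lat 48.0°, lon 29.2°

Write both endpoints as unit vectors p₁, p₂ with components (cos φ cos λ, cos φ sin λ, sin φ).
The central angle between the endpoints is δ = arccos(p₁·p₂) ≈ 1.085 rad (62.2°).
Interpolate at f = 1/5 with slerp weights a = sin((1−f)δ)/sin δ ≈ 0.863, b = sin(fδ)/sin δ ≈ 0.244.
p = a·p₁ + b·p₂ ≈ (0.584, 0.326, 0.743); φ = arcsin(p_z) ≈ 48.01°, λ = atan2(p_y, p_x) ≈ 29.20°.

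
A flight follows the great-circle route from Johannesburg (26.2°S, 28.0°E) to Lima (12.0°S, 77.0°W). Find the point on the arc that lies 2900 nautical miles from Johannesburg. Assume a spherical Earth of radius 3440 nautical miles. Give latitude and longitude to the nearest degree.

≈ (30°S, 27°W)

Convert each endpoint to a unit vector on the sphere (x = cos φ cos λ, y = cos φ sin λ, z = sin φ).
The central angle between the endpoints is δ = arccos(p₁·p₂) ≈ 1.707 rad (97.8°). The total great-circle distance is δ·R ≈ 1.707 × 3440 ≈ 5871 nmi, so the target fraction is f = 2900/5871 ≈ 0.494.
Interpolate at f ≈ 0.494 with slerp weights a = sin((1−f)δ)/sin δ ≈ 0.767, b = sin(fδ)/sin δ ≈ 0.754.
p = a·p₁ + b·p₂ ≈ (0.774, -0.395, -0.495); φ = arcsin(p_z) ≈ -29.70°, λ = atan2(p_y, p_x) ≈ -27.05°.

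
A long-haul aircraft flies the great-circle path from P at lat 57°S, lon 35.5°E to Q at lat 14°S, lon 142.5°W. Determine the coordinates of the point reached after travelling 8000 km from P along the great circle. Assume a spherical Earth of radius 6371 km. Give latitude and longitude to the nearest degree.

The haversine formula gives a central angle δ ≈ 1.902 rad (109.0°) between the endpoints. The total great-circle distance is δ·R ≈ 1.902 × 6371 ≈ 12118 km, so the target fraction is f = 8000/12118 ≈ 0.660.
Interpolate at f ≈ 0.660 with slerp weights a = sin((1−f)δ)/sin δ ≈ 0.637, b = sin(fδ)/sin δ ≈ 1.005.
p = a·p₁ + b·p₂ ≈ (-0.492, -0.392, -0.777); φ = arcsin(p_z) ≈ -51.02°, λ = atan2(p_y, p_x) ≈ -141.40°.

≈ lat 51°S, lon 141°W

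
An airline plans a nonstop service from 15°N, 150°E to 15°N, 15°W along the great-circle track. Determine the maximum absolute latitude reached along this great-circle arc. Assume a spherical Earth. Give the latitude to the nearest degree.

The great circle lies in the plane with unit normal n̂ = (p₁ × p₂)/|p₁ × p₂|.
Here n̂_z ≈ -0.438; the vertex latitude is φ_max = arccos|n̂_z| ≈ 64.0°.

≈ 64°N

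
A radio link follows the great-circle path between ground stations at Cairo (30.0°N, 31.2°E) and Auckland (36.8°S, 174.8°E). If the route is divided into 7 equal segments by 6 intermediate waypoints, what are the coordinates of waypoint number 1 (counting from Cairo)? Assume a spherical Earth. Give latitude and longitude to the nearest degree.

Write both endpoints as unit vectors p₁, p₂ with components (cos φ cos λ, cos φ sin λ, sin φ).
The central angle between the endpoints is δ = arccos(p₁·p₂) ≈ 2.602 rad (149.1°).
Interpolate at f = 1/7 with slerp weights a = sin((1−f)δ)/sin δ ≈ 1.537, b = sin(fδ)/sin δ ≈ 0.706.
p = a·p₁ + b·p₂ ≈ (0.576, 0.741, 0.346); φ = arcsin(p_z) ≈ 20.22°, λ = atan2(p_y, p_x) ≈ 52.15°.

≈ 20°N, 52°E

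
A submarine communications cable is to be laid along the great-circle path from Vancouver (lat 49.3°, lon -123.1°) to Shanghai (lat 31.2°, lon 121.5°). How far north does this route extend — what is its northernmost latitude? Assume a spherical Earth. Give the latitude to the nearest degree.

The great circle lies in the plane with unit normal n̂ = (p₁ × p₂)/|p₁ × p₂|.
Here n̂_z ≈ -0.510; the vertex latitude is φ_max = arccos|n̂_z| ≈ 59.3°.
Check via Clairaut: cos φ_max = |cos φ₁| · sin C = cos(49.3°)·sin(51.4°) ≈ 0.510, again giving ≈ 59.3°.

≈ 59°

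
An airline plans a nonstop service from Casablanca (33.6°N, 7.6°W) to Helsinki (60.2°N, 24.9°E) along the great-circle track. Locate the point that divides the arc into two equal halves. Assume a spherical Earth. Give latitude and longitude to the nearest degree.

Convert each endpoint to a unit vector on the sphere (x = cos φ cos λ, y = cos φ sin λ, z = sin φ).
The central angle between the endpoints is δ = arccos(p₁·p₂) ≈ 0.593 rad (34.0°).
Interpolate at f = 1/2 with slerp weights a = sin((1−f)δ)/sin δ ≈ 0.523, b = sin(fδ)/sin δ ≈ 0.523.
p = a·p₁ + b·p₂ ≈ (0.667, 0.052, 0.743); φ = arcsin(p_z) ≈ 47.99°, λ = atan2(p_y, p_x) ≈ 4.44°.

≈ 48°N, 4°E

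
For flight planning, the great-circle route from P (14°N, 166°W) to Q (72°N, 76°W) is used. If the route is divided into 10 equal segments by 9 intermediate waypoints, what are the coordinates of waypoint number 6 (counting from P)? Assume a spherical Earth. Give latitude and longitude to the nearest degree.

≈ (56°N, 142°W)

Convert each endpoint to a unit vector on the sphere (x = cos φ cos λ, y = cos φ sin λ, z = sin φ).
The central angle between the endpoints is δ = arccos(p₁·p₂) ≈ 1.339 rad (76.7°).
Interpolate at f = 6/10 with slerp weights a = sin((1−f)δ)/sin δ ≈ 0.524, b = sin(fδ)/sin δ ≈ 0.739.
p = a·p₁ + b·p₂ ≈ (-0.438, -0.345, 0.830); φ = arcsin(p_z) ≈ 56.10°, λ = atan2(p_y, p_x) ≈ -141.81°.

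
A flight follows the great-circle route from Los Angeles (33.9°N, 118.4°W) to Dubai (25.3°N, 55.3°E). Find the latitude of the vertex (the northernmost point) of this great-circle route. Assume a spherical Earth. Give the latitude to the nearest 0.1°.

The great circle lies in the plane with unit normal n̂ = (p₁ × p₂)/|p₁ × p₂|.
Here n̂_z ≈ +0.096; the vertex latitude is φ_max = arccos|n̂_z| ≈ 84.5°.
Check via Clairaut: cos φ_max = |cos φ₁| · sin C = cos(33.9°)·sin(6.6°) ≈ 0.096, again giving ≈ 84.5°.

≈ 84.5°N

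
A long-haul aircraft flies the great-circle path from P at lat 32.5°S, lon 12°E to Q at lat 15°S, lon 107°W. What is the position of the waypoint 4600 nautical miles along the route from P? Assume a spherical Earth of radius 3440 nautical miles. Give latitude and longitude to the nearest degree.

The haversine formula gives a central angle δ ≈ 1.830 rad (104.8°) between the endpoints. The total great-circle distance is δ·R ≈ 1.830 × 3440 ≈ 6294 nmi, so the target fraction is f = 4600/6294 ≈ 0.731.
Interpolate at f ≈ 0.731 with slerp weights a = sin((1−f)δ)/sin δ ≈ 0.489, b = sin(fδ)/sin δ ≈ 1.006.
p = a·p₁ + b·p₂ ≈ (0.119, -0.844, -0.523); φ = arcsin(p_z) ≈ -31.55°, λ = atan2(p_y, p_x) ≈ -81.96°.

≈ lat 32°S, lon 82°W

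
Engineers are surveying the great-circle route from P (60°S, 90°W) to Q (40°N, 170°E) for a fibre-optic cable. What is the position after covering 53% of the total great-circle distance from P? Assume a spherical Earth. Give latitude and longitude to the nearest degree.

≈ (12°S, 156°W)

From cos δ = sin φ₁ sin φ₂ + cos φ₁ cos φ₂ cos Δλ, the central angle is δ ≈ 2.244 rad (128.5°).
Interpolate at f = 0.53 with slerp weights a = sin((1−f)δ)/sin δ ≈ 1.112, b = sin(fδ)/sin δ ≈ 1.187.
p = a·p₁ + b·p₂ ≈ (-0.895, -0.398, -0.200); φ = arcsin(p_z) ≈ -11.55°, λ = atan2(p_y, p_x) ≈ -156.02°.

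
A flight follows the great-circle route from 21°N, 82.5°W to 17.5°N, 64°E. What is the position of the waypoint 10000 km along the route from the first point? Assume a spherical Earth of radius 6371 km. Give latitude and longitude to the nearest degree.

Convert each endpoint to a unit vector on the sphere (x = cos φ cos λ, y = cos φ sin λ, z = sin φ).
The central angle between the endpoints is δ = arccos(p₁·p₂) ≈ 2.258 rad (129.4°). The total great-circle distance is δ·R ≈ 2.258 × 6371 ≈ 14388 km, so the target fraction is f = 10000/14388 ≈ 0.695.
Interpolate at f ≈ 0.695 with slerp weights a = sin((1−f)δ)/sin δ ≈ 0.823, b = sin(fδ)/sin δ ≈ 1.294.
p = a·p₁ + b·p₂ ≈ (0.641, 0.348, 0.684); φ = arcsin(p_z) ≈ 43.15°, λ = atan2(p_y, p_x) ≈ 28.48°.

≈ 43°N, 28°E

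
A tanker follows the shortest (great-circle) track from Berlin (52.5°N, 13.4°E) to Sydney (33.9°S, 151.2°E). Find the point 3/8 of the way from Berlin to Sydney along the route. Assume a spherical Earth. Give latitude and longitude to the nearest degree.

The haversine formula gives a central angle δ ≈ 2.527 rad (144.8°) between the endpoints.
Interpolate at f = 3/8 with slerp weights a = sin((1−f)δ)/sin δ ≈ 1.733, b = sin(fδ)/sin δ ≈ 1.407.
p = a·p₁ + b·p₂ ≈ (0.003, 0.807, 0.590); φ = arcsin(p_z) ≈ 36.17°, λ = atan2(p_y, p_x) ≈ 89.80°.

≈ 36°N, 90°E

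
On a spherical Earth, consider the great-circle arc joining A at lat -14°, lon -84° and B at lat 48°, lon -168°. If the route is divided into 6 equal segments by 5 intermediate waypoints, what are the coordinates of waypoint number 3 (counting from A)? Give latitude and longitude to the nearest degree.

The haversine formula gives a central angle δ ≈ 1.683 rad (96.4°) between the endpoints.
Interpolate at f = 3/6 with slerp weights a = sin((1−f)δ)/sin δ ≈ 0.750, b = sin(fδ)/sin δ ≈ 0.750.
p = a·p₁ + b·p₂ ≈ (-0.415, -0.828, 0.376); φ = arcsin(p_z) ≈ 22.09°, λ = atan2(p_y, p_x) ≈ -116.61°.

≈ lat 22°, lon -117°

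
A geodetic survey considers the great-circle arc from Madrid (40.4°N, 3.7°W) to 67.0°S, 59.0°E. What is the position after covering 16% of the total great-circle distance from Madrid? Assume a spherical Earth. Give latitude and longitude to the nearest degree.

Convert each endpoint to a unit vector on the sphere (x = cos φ cos λ, y = cos φ sin λ, z = sin φ).
The central angle between the endpoints is δ = arccos(p₁·p₂) ≈ 2.049 rad (117.4°).
Interpolate at f = 0.16 with slerp weights a = sin((1−f)δ)/sin δ ≈ 1.114, b = sin(fδ)/sin δ ≈ 0.363.
p = a·p₁ + b·p₂ ≈ (0.919, 0.067, 0.388); φ = arcsin(p_z) ≈ 22.83°, λ = atan2(p_y, p_x) ≈ 4.15°.

≈ 23°N, 4°E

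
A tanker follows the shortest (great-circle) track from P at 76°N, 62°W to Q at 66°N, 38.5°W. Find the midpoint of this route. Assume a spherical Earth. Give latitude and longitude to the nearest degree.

From cos δ = sin φ₁ sin φ₂ + cos φ₁ cos φ₂ cos Δλ, the central angle is δ ≈ 0.217 rad (12.4°).
Interpolate at f = 1/2 with slerp weights a = sin((1−f)δ)/sin δ ≈ 0.503, b = sin(fδ)/sin δ ≈ 0.503.
p = a·p₁ + b·p₂ ≈ (0.217, -0.235, 0.947); φ = arcsin(p_z) ≈ 71.35°, λ = atan2(p_y, p_x) ≈ -47.22°.

≈ 71°N, 47°W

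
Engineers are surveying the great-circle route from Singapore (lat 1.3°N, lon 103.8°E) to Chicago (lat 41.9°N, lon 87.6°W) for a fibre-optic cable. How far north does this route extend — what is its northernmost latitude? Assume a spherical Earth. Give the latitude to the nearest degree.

≈ 78°N

The great circle lies in the plane with unit normal n̂ = (p₁ × p₂)/|p₁ × p₂|.
Here n̂_z ≈ +0.210; the vertex latitude is φ_max = arccos|n̂_z| ≈ 77.9°.
Check via Clairaut: cos φ_max = |cos φ₁| · sin C = cos(1.3°)·sin(12.1°) ≈ 0.210, again giving ≈ 77.9°.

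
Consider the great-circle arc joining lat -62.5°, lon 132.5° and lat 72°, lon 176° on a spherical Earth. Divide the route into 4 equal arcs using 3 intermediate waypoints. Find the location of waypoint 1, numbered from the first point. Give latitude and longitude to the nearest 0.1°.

From cos δ = sin φ₁ sin φ₂ + cos φ₁ cos φ₂ cos Δλ, the central angle is δ ≈ 2.404 rad (137.7°).
Interpolate at f = 1/4 with slerp weights a = sin((1−f)δ)/sin δ ≈ 1.447, b = sin(fδ)/sin δ ≈ 0.841.
p = a·p₁ + b·p₂ ≈ (-0.711, 0.511, -0.484); φ = arcsin(p_z) ≈ -28.94°, λ = atan2(p_y, p_x) ≈ 144.29°.

≈ lat -28.9°, lon 144.3°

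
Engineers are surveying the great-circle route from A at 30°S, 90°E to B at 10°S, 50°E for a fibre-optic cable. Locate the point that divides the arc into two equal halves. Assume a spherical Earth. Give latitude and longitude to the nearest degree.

Write both endpoints as unit vectors p₁, p₂ with components (cos φ cos λ, cos φ sin λ, sin φ).
The central angle between the endpoints is δ = arccos(p₁·p₂) ≈ 0.737 rad (42.3°).
Interpolate at f = 1/2 with slerp weights a = sin((1−f)δ)/sin δ ≈ 0.536, b = sin(fδ)/sin δ ≈ 0.536.
p = a·p₁ + b·p₂ ≈ (0.339, 0.869, -0.361); φ = arcsin(p_z) ≈ -21.17°, λ = atan2(p_y, p_x) ≈ 68.66°.

≈ 21°S, 69°E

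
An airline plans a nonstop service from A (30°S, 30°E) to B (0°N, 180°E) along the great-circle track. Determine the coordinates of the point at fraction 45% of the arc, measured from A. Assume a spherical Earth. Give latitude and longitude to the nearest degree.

Write both endpoints as unit vectors p₁, p₂ with components (cos φ cos λ, cos φ sin λ, sin φ).
The central angle between the endpoints is δ = arccos(p₁·p₂) ≈ 2.419 rad (138.6°).
Interpolate at f = 0.45 with slerp weights a = sin((1−f)δ)/sin δ ≈ 1.468, b = sin(fδ)/sin δ ≈ 1.339.
p = a·p₁ + b·p₂ ≈ (-0.238, 0.636, -0.734); φ = arcsin(p_z) ≈ -47.24°, λ = atan2(p_y, p_x) ≈ 110.53°.

≈ (47°S, 111°E)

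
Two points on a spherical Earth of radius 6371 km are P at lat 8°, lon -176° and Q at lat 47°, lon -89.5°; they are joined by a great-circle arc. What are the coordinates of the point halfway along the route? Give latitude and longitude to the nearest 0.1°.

≈ lat 35.2°, lon -142.6°

Write both endpoints as unit vectors p₁, p₂ with components (cos φ cos λ, cos φ sin λ, sin φ).
The central angle between the endpoints is δ = arccos(p₁·p₂) ≈ 1.427 rad (81.8°).
Interpolate at f = 1/2 with slerp weights a = sin((1−f)δ)/sin δ ≈ 0.661, b = sin(fδ)/sin δ ≈ 0.661.
p = a·p₁ + b·p₂ ≈ (-0.649, -0.497, 0.576); φ = arcsin(p_z) ≈ 35.15°, λ = atan2(p_y, p_x) ≈ -142.59°.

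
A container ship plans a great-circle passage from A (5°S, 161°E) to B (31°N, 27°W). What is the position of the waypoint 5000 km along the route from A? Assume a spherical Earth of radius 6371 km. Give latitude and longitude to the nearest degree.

Convert each endpoint to a unit vector on the sphere (x = cos φ cos λ, y = cos φ sin λ, z = sin φ).
The central angle between the endpoints is δ = arccos(p₁·p₂) ≈ 2.669 rad (152.9°). The total great-circle distance is δ·R ≈ 2.669 × 6371 ≈ 17005 km, so the target fraction is f = 5000/17005 ≈ 0.294.
Interpolate at f ≈ 0.294 with slerp weights a = sin((1−f)δ)/sin δ ≈ 2.091, b = sin(fδ)/sin δ ≈ 1.553.
p = a·p₁ + b·p₂ ≈ (-0.783, 0.074, 0.618); φ = arcsin(p_z) ≈ 38.15°, λ = atan2(p_y, p_x) ≈ 174.63°.

≈ (38°N, 175°E)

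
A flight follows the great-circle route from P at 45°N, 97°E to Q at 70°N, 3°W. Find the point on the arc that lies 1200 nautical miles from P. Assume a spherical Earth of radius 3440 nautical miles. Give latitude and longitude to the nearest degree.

The haversine formula gives a central angle δ ≈ 0.899 rad (51.5°) between the endpoints. The total great-circle distance is δ·R ≈ 0.899 × 3440 ≈ 3092 nmi, so the target fraction is f = 1200/3092 ≈ 0.388.
Interpolate at f ≈ 0.388 with slerp weights a = sin((1−f)δ)/sin δ ≈ 0.668, b = sin(fδ)/sin δ ≈ 0.437.
p = a·p₁ + b·p₂ ≈ (0.092, 0.461, 0.883); φ = arcsin(p_z) ≈ 61.97°, λ = atan2(p_y, p_x) ≈ 78.76°.

≈ 62°N, 79°E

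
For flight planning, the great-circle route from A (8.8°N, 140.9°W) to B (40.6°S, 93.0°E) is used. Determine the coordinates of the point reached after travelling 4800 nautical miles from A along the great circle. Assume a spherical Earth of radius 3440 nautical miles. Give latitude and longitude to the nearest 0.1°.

Convert each endpoint to a unit vector on the sphere (x = cos φ cos λ, y = cos φ sin λ, z = sin φ).
The central angle between the endpoints is δ = arccos(p₁·p₂) ≈ 2.143 rad (122.8°). The total great-circle distance is δ·R ≈ 2.143 × 3440 ≈ 7373 nmi, so the target fraction is f = 4800/7373 ≈ 0.651.
Interpolate at f ≈ 0.651 with slerp weights a = sin((1−f)δ)/sin δ ≈ 0.809, b = sin(fδ)/sin δ ≈ 1.171.
p = a·p₁ + b·p₂ ≈ (-0.667, 0.384, -0.639); φ = arcsin(p_z) ≈ -39.68°, λ = atan2(p_y, p_x) ≈ 150.07°.

≈ (39.7°S, 150.1°E)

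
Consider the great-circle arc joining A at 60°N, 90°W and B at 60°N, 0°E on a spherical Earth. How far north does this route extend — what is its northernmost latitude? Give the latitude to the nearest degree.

The great circle lies in the plane with unit normal n̂ = (p₁ × p₂)/|p₁ × p₂|.
Here n̂_z ≈ +0.378; the vertex latitude is φ_max = arccos|n̂_z| ≈ 67.8°.
Check via Clairaut: cos φ_max = |cos φ₁| · sin C = cos(60.0°)·sin(49.1°) ≈ 0.378, again giving ≈ 67.8°.

≈ 68°N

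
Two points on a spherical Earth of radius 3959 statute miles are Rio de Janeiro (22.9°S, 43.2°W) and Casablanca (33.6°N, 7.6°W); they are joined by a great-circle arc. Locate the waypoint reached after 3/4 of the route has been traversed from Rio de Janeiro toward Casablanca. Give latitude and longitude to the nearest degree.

Write both endpoints as unit vectors p₁, p₂ with components (cos φ cos λ, cos φ sin λ, sin φ).
The central angle between the endpoints is δ = arccos(p₁·p₂) ≈ 1.150 rad (65.9°).
Interpolate at f = 3/4 with slerp weights a = sin((1−f)δ)/sin δ ≈ 0.311, b = sin(fδ)/sin δ ≈ 0.832.
p = a·p₁ + b·p₂ ≈ (0.896, -0.288, 0.340); φ = arcsin(p_z) ≈ 19.85°, λ = atan2(p_y, p_x) ≈ -17.80°.

≈ 20°N, 18°W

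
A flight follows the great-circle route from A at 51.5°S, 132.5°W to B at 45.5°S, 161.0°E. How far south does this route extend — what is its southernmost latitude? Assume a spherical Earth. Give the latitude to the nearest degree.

The great circle lies in the plane with unit normal n̂ = (p₁ × p₂)/|p₁ × p₂|.
Here n̂_z ≈ -0.587; the vertex latitude is φ_max = arccos|n̂_z| ≈ 54.0°.
Check via Clairaut: cos φ_max = |cos φ₁| · sin C = cos(51.5°)·sin(109.3°) ≈ 0.587, again giving ≈ 54.0°.

≈ 54°S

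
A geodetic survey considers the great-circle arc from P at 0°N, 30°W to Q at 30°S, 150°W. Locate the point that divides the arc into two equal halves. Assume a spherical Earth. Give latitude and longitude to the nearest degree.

Convert each endpoint to a unit vector on the sphere (x = cos φ cos λ, y = cos φ sin λ, z = sin φ).
The central angle between the endpoints is δ = arccos(p₁·p₂) ≈ 2.019 rad (115.7°).
Interpolate at f = 1/2 with slerp weights a = sin((1−f)δ)/sin δ ≈ 0.939, b = sin(fδ)/sin δ ≈ 0.939.
p = a·p₁ + b·p₂ ≈ (0.109, -0.876, -0.470); φ = arcsin(p_z) ≈ -28.00°, λ = atan2(p_y, p_x) ≈ -82.91°.

≈ 28°S, 83°W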